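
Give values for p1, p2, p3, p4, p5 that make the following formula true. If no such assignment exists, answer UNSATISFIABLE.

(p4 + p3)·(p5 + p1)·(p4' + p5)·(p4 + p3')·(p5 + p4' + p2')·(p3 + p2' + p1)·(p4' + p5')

UNSATISFIABLE

Suppose p4 = 1.
(p5) alone gives p5 = 1.
That conflicts with the unit clause (p5').
Backtrack on p4: now try p4 = 0.
(p3) alone gives p3 = 1.
That conflicts with the unit clause (p3').
Both values of p4 lead to a conflict.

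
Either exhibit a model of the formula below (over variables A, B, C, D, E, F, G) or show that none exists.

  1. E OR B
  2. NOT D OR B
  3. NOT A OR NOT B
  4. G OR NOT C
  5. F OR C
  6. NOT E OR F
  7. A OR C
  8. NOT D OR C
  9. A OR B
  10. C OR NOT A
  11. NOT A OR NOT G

A ↦ false; B ↦ true; C ↦ true; D ↦ false; E ↦ true; F ↦ true; G ↦ true

Branch on E: set E = true.
Unit clause (F) forces F = true.
Branch on D: set D = false.
Branch on A: set A = false.
Unit clause (C) forces C = true.
Unit clause (G) forces G = true.
Unit clause (B) forces B = true.
This assignment satisfies each clause.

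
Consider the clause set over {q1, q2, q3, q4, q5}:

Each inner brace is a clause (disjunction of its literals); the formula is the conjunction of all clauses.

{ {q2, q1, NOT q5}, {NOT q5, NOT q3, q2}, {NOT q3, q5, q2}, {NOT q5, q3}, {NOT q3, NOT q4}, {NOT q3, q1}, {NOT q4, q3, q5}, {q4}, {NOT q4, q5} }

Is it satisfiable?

Unsatisfiable

The clause (q4) is unit, so q4 = true.
The clause (NOT q3) is unit, so q3 = false.
The clause (NOT q5) is unit, so q5 = false.
Now (q5) is unsatisfied and unit — conflict.
No assignment satisfies every clause.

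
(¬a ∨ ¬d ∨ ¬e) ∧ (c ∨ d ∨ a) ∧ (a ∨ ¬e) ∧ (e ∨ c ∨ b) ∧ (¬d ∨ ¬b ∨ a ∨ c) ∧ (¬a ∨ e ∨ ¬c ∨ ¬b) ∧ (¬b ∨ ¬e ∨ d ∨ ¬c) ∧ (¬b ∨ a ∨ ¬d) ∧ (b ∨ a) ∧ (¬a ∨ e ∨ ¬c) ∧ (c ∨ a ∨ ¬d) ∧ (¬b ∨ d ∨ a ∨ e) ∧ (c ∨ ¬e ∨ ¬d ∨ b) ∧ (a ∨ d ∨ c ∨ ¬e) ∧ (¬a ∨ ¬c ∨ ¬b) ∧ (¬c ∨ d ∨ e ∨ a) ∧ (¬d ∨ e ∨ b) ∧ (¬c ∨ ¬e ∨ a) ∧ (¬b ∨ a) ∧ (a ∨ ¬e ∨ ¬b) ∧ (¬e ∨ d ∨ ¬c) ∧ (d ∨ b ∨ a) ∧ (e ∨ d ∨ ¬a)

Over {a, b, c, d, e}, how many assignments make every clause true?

3

There are 2^5 = 32 truth assignments over (a, b, c, d, e).
Split on d. With d = True, the clauses containing d are satisfied and ¬d drops from the rest; 1 of the 2^4 = 16 assignments to the other variables satisfy what remains.
With d = False, by the same count on the reduced clause set, 2 assignments work.
(One model: a=T, b=F, c=F, d=F, e=T.)
Total: 1 + 2 = 3.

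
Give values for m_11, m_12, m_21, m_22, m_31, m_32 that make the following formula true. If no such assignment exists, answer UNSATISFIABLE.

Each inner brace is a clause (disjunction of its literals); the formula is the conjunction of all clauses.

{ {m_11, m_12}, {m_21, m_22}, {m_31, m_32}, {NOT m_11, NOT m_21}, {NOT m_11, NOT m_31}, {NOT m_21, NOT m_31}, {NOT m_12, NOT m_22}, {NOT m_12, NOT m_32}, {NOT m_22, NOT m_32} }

Suppose m_11 = true.
The clause (NOT m_21) is unit, so m_21 = false.
The clause (m_22) is unit, so m_22 = true.
The clause (NOT m_31) is unit, so m_31 = false.
The clause (m_32) is unit, so m_32 = true.
But (NOT m_32) is also a unit clause — contradiction.
Backtrack on m_11: now try m_11 = false.
The clause (m_12) is unit, so m_12 = true.
The clause (NOT m_22) is unit, so m_22 = false.
The clause (m_21) is unit, so m_21 = true.
The clause (NOT m_31) is unit, so m_31 = false.
The clause (m_32) is unit, so m_32 = true.
But (NOT m_32) is also a unit clause — contradiction.
Both values of m_11 lead to a conflict.

UNSATISFIABLE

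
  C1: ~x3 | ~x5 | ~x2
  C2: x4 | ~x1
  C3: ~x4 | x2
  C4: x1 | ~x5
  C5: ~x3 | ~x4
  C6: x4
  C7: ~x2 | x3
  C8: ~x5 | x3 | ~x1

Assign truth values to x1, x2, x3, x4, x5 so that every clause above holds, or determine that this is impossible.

UNSATISFIABLE

The clause (x4) is unit, so x4 = 1.
The clause (x2) is unit, so x2 = 1.
The clause (~x3) is unit, so x3 = 0.
That conflicts with the unit clause (x3).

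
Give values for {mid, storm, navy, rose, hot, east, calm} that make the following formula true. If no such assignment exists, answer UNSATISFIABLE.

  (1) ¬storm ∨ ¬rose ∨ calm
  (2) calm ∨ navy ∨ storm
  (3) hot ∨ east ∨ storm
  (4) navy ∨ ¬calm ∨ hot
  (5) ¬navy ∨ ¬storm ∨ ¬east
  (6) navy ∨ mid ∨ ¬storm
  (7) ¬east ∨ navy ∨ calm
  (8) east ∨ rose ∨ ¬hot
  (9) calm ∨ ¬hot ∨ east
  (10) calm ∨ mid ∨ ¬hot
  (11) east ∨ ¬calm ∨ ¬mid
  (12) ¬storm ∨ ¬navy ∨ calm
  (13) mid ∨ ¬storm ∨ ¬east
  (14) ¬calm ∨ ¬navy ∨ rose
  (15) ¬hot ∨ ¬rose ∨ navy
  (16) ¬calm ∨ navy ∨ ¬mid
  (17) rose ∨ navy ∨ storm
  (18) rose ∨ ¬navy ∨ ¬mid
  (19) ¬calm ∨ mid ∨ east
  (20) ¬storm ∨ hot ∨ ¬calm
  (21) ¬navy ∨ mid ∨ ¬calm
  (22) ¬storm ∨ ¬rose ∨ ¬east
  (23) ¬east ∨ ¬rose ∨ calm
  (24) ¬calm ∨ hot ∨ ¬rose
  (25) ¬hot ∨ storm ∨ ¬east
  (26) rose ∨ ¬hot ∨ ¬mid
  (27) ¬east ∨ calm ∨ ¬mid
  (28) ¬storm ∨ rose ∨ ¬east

Suppose storm = True.
Suppose rose = False.
The clause (¬east) is unit, so east = False.
The clause (¬hot) is unit, so hot = False.
The clause (¬calm) is unit, so calm = False.
The clause (¬navy) is unit, so navy = False.
The clause (mid) is unit, so mid = True.
All clauses are satisfied.

mid=True, storm=True, navy=False, rose=False, hot=False, east=False, calm=False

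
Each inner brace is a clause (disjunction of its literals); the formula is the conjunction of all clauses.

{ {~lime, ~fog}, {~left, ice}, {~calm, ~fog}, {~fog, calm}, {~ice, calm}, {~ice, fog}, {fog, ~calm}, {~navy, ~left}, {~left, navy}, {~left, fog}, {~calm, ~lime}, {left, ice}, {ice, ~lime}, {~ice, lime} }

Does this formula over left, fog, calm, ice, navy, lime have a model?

Branch on lime: set lime = 0.
The clause (~ice) is unit, so ice = 0.
The clause (~left) is unit, so left = 0.
That conflicts with the unit clause (left).
So lime must be the other value — set lime = 1.
The clause (~fog) is unit, so fog = 0.
The clause (~ice) is unit, so ice = 0.
That conflicts with the unit clause (ice).
Neither lime = 1 nor lime = 0 works.
No assignment satisfies every clause.

Unsatisfiable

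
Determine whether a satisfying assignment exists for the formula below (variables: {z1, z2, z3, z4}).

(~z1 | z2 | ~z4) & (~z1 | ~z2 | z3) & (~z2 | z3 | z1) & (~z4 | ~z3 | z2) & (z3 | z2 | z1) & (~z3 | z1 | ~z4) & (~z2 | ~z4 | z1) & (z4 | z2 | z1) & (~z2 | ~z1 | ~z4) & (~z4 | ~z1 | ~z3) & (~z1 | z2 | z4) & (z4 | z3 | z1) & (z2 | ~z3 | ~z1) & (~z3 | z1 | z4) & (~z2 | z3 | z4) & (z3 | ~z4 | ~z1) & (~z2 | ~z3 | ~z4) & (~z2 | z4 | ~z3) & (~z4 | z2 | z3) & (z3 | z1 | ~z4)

No, unsatisfiable

Case z1 = 0:
Case z2 = 0:
From the singleton clause (z3), z3 = 1.
From the singleton clause (~z4), z4 = 0.
That conflicts with the unit clause (z4).
Undo z2 and try z2 = 1.
From the singleton clause (z3), z3 = 1.
From the singleton clause (~z4), z4 = 0.
That conflicts with the unit clause (z4).
Either choice for z2 ends in contradiction.
Undo z1 and try z1 = 1.
Case z2 = 1:
From the singleton clause (z3), z3 = 1.
From the singleton clause (~z4), z4 = 0.
That conflicts with the unit clause (z4).
Undo z2 and try z2 = 0.
From the singleton clause (~z4), z4 = 0.
That conflicts with the unit clause (z4).
Either choice for z2 ends in contradiction.
Either choice for z1 ends in contradiction.
No assignment satisfies every clause.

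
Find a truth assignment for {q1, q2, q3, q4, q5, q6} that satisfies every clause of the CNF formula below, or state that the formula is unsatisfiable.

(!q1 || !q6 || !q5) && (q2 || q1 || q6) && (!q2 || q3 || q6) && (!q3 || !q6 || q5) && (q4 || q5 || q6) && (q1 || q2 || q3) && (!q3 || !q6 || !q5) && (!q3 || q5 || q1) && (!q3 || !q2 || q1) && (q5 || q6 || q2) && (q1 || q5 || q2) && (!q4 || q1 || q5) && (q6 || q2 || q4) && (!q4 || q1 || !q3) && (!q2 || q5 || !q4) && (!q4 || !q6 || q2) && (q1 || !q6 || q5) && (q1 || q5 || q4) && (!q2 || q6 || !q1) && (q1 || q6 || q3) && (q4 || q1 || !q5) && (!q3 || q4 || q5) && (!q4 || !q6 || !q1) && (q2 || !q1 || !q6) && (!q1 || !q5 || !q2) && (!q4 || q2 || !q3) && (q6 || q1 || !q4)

q1=true, q2=true, q3=false, q4=false, q5=false, q6=true

Branch on q1: set q1 = true.
Branch on q6: set q6 = true.
(!q5) alone gives q5 = false.
(!q3) alone gives q3 = false.
(!q4) alone gives q4 = false.
(q2) alone gives q2 = true.
All clauses are satisfied.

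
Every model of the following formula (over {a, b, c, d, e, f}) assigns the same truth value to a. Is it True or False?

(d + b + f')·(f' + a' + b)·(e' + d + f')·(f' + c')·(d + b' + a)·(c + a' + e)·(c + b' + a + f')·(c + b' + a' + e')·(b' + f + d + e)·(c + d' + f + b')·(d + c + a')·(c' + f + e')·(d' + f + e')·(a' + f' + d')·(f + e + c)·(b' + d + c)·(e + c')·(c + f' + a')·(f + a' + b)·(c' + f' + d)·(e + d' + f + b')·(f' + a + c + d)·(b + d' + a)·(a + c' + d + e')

Suppose a = 1.
Case f = 0:
From the singleton clause (b), b = 1.
Case c = 1:
From the singleton clause (e'), e = 0.
That conflicts with the unit clause (e).
Backtrack on c: now try c = 0.
From the singleton clause (e), e = 1.
That conflicts with the unit clause (e').
Neither c = 1 nor c = 0 works.
Backtrack on f: now try f = 1.
From the singleton clause (b), b = 1.
From the singleton clause (c'), c = 0.
That conflicts with the unit clause (c).
Neither f = 1 nor f = 0 works.
So every satisfying assignment has a = False.

False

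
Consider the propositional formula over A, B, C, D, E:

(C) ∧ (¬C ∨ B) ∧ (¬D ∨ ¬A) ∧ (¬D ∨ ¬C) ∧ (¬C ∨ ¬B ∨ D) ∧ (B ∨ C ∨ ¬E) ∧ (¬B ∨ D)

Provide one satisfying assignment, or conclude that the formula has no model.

UNSATISFIABLE

Unit clause (C) forces C = True.
Unit clause (B) forces B = True.
Unit clause (¬D) forces D = False.
That conflicts with the unit clause (D).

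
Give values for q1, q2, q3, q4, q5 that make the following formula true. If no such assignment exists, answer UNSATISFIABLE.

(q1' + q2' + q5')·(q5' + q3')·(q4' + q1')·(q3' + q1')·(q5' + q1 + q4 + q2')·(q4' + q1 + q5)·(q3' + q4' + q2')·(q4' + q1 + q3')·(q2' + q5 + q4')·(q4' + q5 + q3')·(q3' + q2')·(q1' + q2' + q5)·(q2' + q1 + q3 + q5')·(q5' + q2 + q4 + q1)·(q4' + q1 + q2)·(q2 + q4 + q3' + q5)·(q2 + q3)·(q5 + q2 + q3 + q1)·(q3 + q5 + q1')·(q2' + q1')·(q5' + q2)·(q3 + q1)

Case q5 = 0:
Case q4 = 0:
Case q3 = 0:
The clause (q2) is unit, so q2 = 1.
The clause (q1') is unit, so q1 = 0.
But (q1) is also a unit clause — contradiction.
That branch fails; take q3 = 1 instead.
The clause (q1') is unit, so q1 = 0.
The clause (q2') is unit, so q2 = 0.
But (q2) is also a unit clause — contradiction.
Both values of q3 lead to a conflict.
That branch fails; take q4 = 1 instead.
The clause (q1') is unit, so q1 = 0.
But (q1) is also a unit clause — contradiction.
Both values of q4 lead to a conflict.
That branch fails; take q5 = 1 instead.
The clause (q3') is unit, so q3 = 0.
The clause (q2) is unit, so q2 = 1.
The clause (q1') is unit, so q1 = 0.
But (q1) is also a unit clause — contradiction.
Both values of q5 lead to a conflict.

UNSATISFIABLE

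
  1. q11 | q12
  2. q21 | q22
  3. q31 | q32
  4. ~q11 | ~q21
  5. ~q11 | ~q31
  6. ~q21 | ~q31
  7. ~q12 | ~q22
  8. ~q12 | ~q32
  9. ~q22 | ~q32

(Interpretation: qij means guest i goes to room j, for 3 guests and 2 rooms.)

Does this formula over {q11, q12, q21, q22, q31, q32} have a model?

Branch on q11: set q11 = 1.
The clause (~q21) is unit, so q21 = 0.
The clause (q22) is unit, so q22 = 1.
The clause (~q31) is unit, so q31 = 0.
The clause (q32) is unit, so q32 = 1.
Now (~q32) is unsatisfied and unit — conflict.
That branch fails; take q11 = 0 instead.
The clause (q12) is unit, so q12 = 1.
The clause (~q22) is unit, so q22 = 0.
The clause (q21) is unit, so q21 = 1.
The clause (~q31) is unit, so q31 = 0.
The clause (q32) is unit, so q32 = 1.
Now (~q32) is unsatisfied and unit — conflict.
Neither q11 = 1 nor q11 = 0 works.
No assignment satisfies every clause.

No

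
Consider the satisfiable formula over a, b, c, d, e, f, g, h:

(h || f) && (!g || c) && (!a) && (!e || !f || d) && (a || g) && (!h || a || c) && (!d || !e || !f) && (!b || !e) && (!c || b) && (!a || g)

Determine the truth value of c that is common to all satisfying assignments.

True

Suppose c = false.
The clause (!g) is unit, so g = false.
The clause (!a) is unit, so a = false.
But (a) is also a unit clause — contradiction.
So every satisfying assignment has c = True.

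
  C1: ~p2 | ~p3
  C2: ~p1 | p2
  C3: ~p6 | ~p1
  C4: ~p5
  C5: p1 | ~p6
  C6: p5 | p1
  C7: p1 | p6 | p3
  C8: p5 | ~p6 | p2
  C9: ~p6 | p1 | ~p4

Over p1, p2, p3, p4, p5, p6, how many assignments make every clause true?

There are 2^6 = 64 truth assignments over (p1, p2, p3, p4, p5, p6).
Split on p6. With p6 = 1, the clauses containing p6 are satisfied and ~p6 drops from the rest; 0 of the 2^5 = 32 assignments to the other variables satisfy what remains.
With p6 = 0, by the same count on the reduced clause set, 2 assignments work.
Total: 0 + 2 = 2.

2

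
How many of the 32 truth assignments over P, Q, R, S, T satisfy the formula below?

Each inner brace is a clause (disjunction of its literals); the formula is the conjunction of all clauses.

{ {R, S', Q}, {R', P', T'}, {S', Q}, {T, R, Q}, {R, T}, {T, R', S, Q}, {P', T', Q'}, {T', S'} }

There are 2^5 = 32 truth assignments over (P, Q, R, S, T).
Split on T. With T = 1, the clauses containing T are satisfied and T' drops from the rest; 5 of the 2^4 = 16 assignments to the other variables satisfy what remains.
With T = 0, by the same count on the reduced clause set, 4 assignments work.
(One model: P=F, Q=F, R=F, S=F, T=T.)
Total: 5 + 4 = 9.

9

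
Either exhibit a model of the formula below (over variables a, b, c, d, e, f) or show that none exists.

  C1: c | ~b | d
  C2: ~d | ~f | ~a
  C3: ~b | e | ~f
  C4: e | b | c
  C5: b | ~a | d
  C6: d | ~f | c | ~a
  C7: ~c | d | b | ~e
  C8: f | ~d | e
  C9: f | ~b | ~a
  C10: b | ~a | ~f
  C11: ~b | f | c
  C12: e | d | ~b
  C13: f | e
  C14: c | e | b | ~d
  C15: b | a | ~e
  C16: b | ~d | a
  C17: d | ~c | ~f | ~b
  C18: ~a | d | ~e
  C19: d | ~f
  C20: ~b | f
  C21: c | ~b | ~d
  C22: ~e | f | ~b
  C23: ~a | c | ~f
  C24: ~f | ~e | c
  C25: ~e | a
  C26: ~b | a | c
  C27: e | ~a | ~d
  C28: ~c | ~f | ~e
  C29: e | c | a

a ↦ 1; b ↦ 0; c ↦ 1; d ↦ 1; e ↦ 1; f ↦ 0

Try f = 0.
From the singleton clause (e), e = 1.
From the singleton clause (~b), b = 0.
From the singleton clause (a), a = 1.
From the singleton clause (d), d = 1.
All clauses hold; c can take either value.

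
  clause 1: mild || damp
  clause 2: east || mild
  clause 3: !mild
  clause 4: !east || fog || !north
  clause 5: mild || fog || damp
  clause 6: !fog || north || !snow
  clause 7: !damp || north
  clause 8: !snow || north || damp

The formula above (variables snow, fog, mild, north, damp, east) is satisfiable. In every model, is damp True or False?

Suppose damp = false.
From the singleton clause (mild), mild = true.
That conflicts with the unit clause (!mild).
So every satisfying assignment has damp = True.

True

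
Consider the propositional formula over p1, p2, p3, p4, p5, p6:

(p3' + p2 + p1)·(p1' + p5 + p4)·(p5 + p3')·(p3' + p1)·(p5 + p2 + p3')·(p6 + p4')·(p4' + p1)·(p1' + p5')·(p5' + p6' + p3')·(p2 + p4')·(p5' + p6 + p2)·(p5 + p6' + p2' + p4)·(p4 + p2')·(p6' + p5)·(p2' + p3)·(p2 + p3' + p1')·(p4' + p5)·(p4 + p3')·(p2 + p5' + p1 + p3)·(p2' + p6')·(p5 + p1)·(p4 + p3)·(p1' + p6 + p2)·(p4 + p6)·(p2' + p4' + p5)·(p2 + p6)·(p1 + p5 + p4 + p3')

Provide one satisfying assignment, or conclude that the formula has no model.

Suppose p5 = 1.
(p1') alone gives p1 = 0.
(p3') alone gives p3 = 0.
(p4') alone gives p4 = 0.
That conflicts with the unit clause (p4).
Backtrack on p5: now try p5 = 0.
(p3') alone gives p3 = 0.
(p6') alone gives p6 = 0.
(p4') alone gives p4 = 0.
That conflicts with the unit clause (p4).
Neither p5 = 1 nor p5 = 0 works.

UNSATISFIABLE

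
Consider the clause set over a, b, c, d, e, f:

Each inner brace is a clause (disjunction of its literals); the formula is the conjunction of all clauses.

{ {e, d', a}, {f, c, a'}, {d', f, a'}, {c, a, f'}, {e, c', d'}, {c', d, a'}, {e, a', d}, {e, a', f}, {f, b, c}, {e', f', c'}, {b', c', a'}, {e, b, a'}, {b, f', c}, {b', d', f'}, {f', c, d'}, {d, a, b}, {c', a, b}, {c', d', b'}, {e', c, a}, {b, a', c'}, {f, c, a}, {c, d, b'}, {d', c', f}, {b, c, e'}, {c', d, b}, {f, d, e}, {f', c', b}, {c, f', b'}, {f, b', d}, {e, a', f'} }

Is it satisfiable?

Yes, satisfiable

Try e = 0.
Try d = 0.
From the singleton clause (a'), a = 0.
From the singleton clause (b), b = 1.
From the singleton clause (c), c = 1.
From the singleton clause (f), f = 1.
This assignment satisfies each clause.
A satisfying assignment: a ↦ 0,  b ↦ 1,  c ↦ 1,  d ↦ 0,  e ↦ 0,  f ↦ 1.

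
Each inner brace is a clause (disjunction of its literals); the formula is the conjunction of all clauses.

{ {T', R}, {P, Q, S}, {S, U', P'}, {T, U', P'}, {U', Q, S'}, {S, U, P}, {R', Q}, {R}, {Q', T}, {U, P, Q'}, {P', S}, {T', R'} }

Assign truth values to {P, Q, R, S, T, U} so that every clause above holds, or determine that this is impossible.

The clause (R) is unit, so R = 1.
The clause (Q) is unit, so Q = 1.
The clause (T) is unit, so T = 1.
But (T') is also a unit clause — contradiction.

UNSATISFIABLE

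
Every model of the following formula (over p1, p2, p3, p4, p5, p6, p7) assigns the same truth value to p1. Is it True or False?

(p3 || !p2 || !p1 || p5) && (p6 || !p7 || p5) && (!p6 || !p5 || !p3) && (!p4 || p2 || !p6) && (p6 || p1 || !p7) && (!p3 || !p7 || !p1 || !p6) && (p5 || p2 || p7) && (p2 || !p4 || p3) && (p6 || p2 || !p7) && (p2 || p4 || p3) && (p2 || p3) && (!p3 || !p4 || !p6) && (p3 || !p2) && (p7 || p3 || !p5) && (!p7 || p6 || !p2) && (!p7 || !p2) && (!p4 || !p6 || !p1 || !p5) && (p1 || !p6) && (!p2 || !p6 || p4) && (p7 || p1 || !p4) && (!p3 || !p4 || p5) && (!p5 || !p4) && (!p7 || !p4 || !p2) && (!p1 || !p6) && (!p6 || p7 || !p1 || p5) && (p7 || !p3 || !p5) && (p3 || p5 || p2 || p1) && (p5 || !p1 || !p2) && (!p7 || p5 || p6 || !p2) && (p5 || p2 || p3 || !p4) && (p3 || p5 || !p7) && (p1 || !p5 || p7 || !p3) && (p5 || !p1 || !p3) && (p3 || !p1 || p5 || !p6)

False

Suppose p1 = true.
The clause (!p6) is unit, so p6 = false.
Case p7 = false:
Case p5 = true:
The clause (p3) is unit, so p3 = true.
But (!p3) is also a unit clause — contradiction.
Undo p5 and try p5 = false.
The clause (p2) is unit, so p2 = true.
But (!p2) is also a unit clause — contradiction.
Neither p5 = true nor p5 = false works.
Undo p7 and try p7 = true.
The clause (p5) is unit, so p5 = true.
The clause (p2) is unit, so p2 = true.
But (!p2) is also a unit clause — contradiction.
Neither p7 = true nor p7 = false works.
So every satisfying assignment has p1 = False.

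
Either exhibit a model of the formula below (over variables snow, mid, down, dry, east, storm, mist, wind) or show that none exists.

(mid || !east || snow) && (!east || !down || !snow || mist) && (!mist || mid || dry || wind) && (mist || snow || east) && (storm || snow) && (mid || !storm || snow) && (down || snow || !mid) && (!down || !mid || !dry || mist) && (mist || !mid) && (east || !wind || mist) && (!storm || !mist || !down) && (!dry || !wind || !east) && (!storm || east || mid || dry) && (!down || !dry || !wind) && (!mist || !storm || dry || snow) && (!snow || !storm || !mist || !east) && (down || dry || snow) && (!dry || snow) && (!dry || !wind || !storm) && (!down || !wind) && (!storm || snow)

snow=true, mid=false, down=false, dry=false, east=true, storm=true, mist=false, wind=false

Try storm = true.
(snow) alone gives snow = true.
Try mist = false.
(!mid) alone gives mid = false.
Try east = true.
(!down) alone gives down = false.
Try dry = false.
No clause remains; wind is free.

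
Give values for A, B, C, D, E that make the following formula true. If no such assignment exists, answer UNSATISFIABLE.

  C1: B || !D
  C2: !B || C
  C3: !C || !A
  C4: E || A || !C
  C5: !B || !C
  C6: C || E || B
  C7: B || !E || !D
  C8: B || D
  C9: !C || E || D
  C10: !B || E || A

UNSATISFIABLE

Case B = true:
The clause (C) is unit, so C = true.
But (!C) is also a unit clause — contradiction.
Backtrack on B: now try B = false.
The clause (!D) is unit, so D = false.
But (D) is also a unit clause — contradiction.
Either choice for B ends in contradiction.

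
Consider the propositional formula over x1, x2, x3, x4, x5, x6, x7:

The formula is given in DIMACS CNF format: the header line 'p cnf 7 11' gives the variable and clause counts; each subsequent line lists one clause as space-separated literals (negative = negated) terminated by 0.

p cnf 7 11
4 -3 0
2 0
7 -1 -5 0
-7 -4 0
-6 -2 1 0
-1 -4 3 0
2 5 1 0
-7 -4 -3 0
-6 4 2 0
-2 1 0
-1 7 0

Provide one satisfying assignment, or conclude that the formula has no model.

The clause (x2) is unit, so x2 = True.
The clause (x1) is unit, so x1 = True.
The clause (x7) is unit, so x7 = True.
The clause (¬x4) is unit, so x4 = False.
The clause (¬x3) is unit, so x3 = False.
Every clause is now satisfied; x5, x6 are unconstrained.

x1 ↦ True; x2 ↦ True; x3 ↦ False; x4 ↦ False; x5 ↦ True; x6 ↦ True; x7 ↦ True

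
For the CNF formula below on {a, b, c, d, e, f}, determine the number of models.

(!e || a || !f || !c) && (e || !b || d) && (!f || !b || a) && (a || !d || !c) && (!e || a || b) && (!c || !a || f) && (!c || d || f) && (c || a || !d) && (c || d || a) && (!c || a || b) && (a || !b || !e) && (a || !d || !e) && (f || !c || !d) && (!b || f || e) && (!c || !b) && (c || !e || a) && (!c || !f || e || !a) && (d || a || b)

15

There are 2^6 = 64 truth assignments over (a, b, c, d, e, f).
Split on b. With b = true, the clauses containing b are satisfied and !b drops from the rest; 5 of the 2^5 = 32 assignments to the other variables satisfy what remains.
With b = false, by the same count on the reduced clause set, 10 assignments work.
Total: 5 + 10 = 15.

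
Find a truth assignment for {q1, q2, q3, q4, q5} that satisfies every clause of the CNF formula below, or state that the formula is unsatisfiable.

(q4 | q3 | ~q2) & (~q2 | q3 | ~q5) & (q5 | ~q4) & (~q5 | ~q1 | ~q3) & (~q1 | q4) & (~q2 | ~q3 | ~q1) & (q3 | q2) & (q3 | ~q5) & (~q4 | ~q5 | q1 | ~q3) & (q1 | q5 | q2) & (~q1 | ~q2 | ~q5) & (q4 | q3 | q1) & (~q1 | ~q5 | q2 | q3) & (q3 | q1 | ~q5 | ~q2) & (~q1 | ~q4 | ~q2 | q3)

Case q5 = 0:
(~q4) alone gives q4 = 0.
(~q1) alone gives q1 = 0.
(q2) alone gives q2 = 1.
(q3) alone gives q3 = 1.
This assignment satisfies each clause.

q1=0; q2=1; q3=1; q4=0; q5=0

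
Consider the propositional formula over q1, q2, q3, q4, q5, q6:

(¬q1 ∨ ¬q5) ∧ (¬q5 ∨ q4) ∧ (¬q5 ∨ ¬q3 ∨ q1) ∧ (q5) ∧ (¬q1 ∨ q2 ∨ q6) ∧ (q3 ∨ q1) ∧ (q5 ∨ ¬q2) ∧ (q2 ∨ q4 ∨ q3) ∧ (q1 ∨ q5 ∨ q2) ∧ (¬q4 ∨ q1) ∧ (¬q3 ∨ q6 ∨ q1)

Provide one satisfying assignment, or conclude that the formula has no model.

Unit clause (q5) forces q5 = True.
Unit clause (¬q1) forces q1 = False.
Unit clause (q4) forces q4 = True.
That conflicts with the unit clause (¬q4).

UNSATISFIABLE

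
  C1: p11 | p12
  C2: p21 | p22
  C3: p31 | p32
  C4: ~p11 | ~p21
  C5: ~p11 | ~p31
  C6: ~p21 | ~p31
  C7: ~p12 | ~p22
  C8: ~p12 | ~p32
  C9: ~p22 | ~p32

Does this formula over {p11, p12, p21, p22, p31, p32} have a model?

Case p11 = 1:
(~p21) alone gives p21 = 0.
(p22) alone gives p22 = 1.
(~p31) alone gives p31 = 0.
(p32) alone gives p32 = 1.
But (~p32) is also a unit clause — contradiction.
That branch fails; take p11 = 0 instead.
(p12) alone gives p12 = 1.
(~p22) alone gives p22 = 0.
(p21) alone gives p21 = 1.
(~p31) alone gives p31 = 0.
(p32) alone gives p32 = 1.
But (~p32) is also a unit clause — contradiction.
Neither p11 = 1 nor p11 = 0 works.
No assignment satisfies every clause.

Unsatisfiable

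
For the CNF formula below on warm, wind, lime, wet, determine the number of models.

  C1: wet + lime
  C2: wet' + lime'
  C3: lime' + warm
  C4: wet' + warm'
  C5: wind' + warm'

There are 2^4 = 16 truth assignments over (warm, wind, lime, wet).
Split on warm. With warm = 1, the clauses containing warm are satisfied and warm' drops from the rest; 1 of the 2^3 = 8 assignments to the other variables satisfy what remains.
With warm = 0, by the same count on the reduced clause set, 2 assignments work.
(One model: warm=F, wind=F, lime=F, wet=T.)
Total: 1 + 2 = 3.

3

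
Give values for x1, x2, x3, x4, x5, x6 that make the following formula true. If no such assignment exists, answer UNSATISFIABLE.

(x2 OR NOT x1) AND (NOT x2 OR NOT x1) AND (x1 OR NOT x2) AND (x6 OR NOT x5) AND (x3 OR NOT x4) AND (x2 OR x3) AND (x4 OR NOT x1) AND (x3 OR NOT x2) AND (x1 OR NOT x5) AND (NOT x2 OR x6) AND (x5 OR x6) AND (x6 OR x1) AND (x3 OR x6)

Case x2 = false:
(NOT x1) alone gives x1 = false.
(x3) alone gives x3 = true.
(NOT x5) alone gives x5 = false.
(x6) alone gives x6 = true.
No clause remains; x4 is free.

x1: false, x2: false, x3: true, x4: true, x5: false, x6: true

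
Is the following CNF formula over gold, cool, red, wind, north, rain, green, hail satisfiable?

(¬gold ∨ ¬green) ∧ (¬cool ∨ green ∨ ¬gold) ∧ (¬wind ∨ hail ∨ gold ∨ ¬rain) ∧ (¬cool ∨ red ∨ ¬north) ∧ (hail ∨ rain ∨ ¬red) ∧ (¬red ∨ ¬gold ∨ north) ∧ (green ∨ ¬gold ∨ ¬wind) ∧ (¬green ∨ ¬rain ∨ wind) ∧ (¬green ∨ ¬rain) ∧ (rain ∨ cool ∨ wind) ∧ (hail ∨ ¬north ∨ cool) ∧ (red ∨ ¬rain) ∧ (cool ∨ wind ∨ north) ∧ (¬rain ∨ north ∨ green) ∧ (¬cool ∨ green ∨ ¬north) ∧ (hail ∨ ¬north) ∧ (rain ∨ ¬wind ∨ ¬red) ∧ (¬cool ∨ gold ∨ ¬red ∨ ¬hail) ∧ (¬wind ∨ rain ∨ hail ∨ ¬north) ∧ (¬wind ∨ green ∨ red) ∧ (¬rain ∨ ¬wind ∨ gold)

Branch on gold: set gold = False.
Branch on green: set green = True.
(¬rain) alone gives rain = False.
Branch on hail: set hail = False.
(¬red) alone gives red = False.
(¬north) alone gives north = False.
Branch on cool: set cool = True.
Every clause is now satisfied; wind is unconstrained.
A satisfying assignment: gold=False, cool=True, red=False, wind=False, north=False, rain=False, green=True, hail=False.

Yes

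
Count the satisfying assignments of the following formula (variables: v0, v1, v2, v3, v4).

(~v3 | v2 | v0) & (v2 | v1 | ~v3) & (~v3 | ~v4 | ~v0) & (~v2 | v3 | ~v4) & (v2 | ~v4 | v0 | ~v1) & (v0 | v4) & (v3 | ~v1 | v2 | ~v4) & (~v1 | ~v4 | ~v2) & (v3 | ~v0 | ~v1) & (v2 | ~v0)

There are 2^5 = 32 truth assignments over (v0, v1, v2, v3, v4).
Split on v3. With v3 = 1, the clauses containing v3 are satisfied and ~v3 drops from the rest; 3 of the 2^4 = 16 assignments to the other variables satisfy what remains.
With v3 = 0, by the same count on the reduced clause set, 2 assignments work.
(One model: v0=F, v1=F, v2=F, v3=F, v4=T.)
Total: 3 + 2 = 5.

5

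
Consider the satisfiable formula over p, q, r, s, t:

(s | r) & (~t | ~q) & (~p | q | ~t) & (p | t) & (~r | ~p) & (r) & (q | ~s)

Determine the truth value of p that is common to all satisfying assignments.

Suppose p = 1.
Unit clause (~r) forces r = 0.
That conflicts with the unit clause (r).
So every satisfying assignment has p = False.

False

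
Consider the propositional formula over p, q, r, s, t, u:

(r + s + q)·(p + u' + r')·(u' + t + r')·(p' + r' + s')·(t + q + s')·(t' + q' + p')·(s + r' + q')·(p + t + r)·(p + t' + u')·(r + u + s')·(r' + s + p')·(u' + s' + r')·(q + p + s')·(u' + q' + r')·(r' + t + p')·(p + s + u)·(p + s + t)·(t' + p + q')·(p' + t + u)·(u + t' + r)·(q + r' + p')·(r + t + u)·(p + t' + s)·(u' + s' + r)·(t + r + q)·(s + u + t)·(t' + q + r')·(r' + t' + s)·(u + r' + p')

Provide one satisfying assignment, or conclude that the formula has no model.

Suppose r = 1.
Suppose p = 0.
The clause (u') is unit, so u = 0.
The clause (s) is unit, so s = 1.
The clause (q) is unit, so q = 1.
The clause (t') is unit, so t = 0.
Every clause now holds.

p: 0; q: 1; r: 1; s: 1; t: 0; u: 0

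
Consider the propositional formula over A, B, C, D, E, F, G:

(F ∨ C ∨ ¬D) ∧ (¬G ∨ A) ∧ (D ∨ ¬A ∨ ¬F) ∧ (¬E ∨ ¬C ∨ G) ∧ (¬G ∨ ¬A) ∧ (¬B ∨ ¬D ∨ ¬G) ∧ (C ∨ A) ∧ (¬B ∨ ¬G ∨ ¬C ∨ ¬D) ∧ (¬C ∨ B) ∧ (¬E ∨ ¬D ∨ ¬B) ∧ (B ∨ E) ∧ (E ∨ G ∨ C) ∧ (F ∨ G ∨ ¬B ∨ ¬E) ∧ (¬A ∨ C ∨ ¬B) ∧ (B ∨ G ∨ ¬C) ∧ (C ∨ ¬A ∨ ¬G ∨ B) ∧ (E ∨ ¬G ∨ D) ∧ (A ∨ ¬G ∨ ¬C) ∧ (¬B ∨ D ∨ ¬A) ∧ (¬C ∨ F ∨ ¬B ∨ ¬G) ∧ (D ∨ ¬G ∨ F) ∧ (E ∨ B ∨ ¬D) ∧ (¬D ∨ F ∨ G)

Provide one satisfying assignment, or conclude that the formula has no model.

A=False,  B=True,  C=True,  D=False,  E=False,  F=False,  G=False

Branch on G: set G = False.
Branch on E: set E = False.
The clause (B) is unit, so B = True.
The clause (C) is unit, so C = True.
Branch on D: set D = False.
The clause (¬A) is unit, so A = False.
All clauses hold; F can take either value.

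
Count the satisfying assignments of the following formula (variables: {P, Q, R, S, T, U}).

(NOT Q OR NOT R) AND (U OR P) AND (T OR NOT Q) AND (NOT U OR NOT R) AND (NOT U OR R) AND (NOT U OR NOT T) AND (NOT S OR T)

8

There are 2^6 = 64 truth assignments over (P, Q, R, S, T, U).
Split on P. With P = true, the clauses containing P are satisfied and NOT P drops from the rest; 8 of the 2^5 = 32 assignments to the other variables satisfy what remains.
With P = false, by the same count on the reduced clause set, 0 assignments work.
Total: 8 + 0 = 8.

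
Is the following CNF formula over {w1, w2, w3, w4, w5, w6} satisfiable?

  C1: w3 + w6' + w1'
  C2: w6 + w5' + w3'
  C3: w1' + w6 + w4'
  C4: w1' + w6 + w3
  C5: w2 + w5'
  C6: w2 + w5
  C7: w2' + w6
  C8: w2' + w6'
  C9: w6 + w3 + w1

No

Suppose w2 = 1.
The clause (w6) is unit, so w6 = 1.
Now (w6') is unsatisfied and unit — conflict.
Undo w2 and try w2 = 0.
The clause (w5') is unit, so w5 = 0.
Now (w5) is unsatisfied and unit — conflict.
Neither w2 = 1 nor w2 = 0 works.
No assignment satisfies every clause.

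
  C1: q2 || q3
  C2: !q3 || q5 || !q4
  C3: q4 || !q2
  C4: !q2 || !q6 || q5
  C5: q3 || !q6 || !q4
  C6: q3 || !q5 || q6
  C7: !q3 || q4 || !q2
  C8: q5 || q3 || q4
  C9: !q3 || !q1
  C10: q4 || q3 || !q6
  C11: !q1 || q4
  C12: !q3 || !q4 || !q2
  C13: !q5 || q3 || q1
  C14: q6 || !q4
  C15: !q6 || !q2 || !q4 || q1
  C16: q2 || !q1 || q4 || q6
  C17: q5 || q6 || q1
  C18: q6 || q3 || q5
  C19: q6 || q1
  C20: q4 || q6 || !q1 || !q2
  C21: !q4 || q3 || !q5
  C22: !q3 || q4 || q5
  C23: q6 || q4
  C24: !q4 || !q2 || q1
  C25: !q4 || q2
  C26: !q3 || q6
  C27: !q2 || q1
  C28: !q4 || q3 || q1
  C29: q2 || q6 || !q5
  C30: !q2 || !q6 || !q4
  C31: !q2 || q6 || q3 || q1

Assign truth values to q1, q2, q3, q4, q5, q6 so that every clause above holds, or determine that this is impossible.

Try q2 = false.
The clause (q3) is unit, so q3 = true.
The clause (!q1) is unit, so q1 = false.
The clause (q6) is unit, so q6 = true.
The clause (!q4) is unit, so q4 = false.
The clause (q5) is unit, so q5 = true.
Every clause now holds.

q1 ↦ false, q2 ↦ false, q3 ↦ true, q4 ↦ false, q5 ↦ true, q6 ↦ true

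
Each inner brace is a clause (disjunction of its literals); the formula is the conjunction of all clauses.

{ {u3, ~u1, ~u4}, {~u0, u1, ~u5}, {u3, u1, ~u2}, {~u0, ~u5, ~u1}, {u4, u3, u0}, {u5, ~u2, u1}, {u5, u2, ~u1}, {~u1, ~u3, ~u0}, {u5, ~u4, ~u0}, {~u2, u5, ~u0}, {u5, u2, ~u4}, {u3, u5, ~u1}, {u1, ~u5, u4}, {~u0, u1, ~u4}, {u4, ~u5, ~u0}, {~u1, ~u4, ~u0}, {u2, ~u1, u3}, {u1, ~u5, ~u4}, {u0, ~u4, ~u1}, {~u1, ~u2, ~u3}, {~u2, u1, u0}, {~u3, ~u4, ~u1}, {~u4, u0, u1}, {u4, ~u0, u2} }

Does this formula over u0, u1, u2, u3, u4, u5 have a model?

Suppose u3 = 1.
Suppose u1 = 1.
Unit clause (~u0) forces u0 = 0.
Unit clause (~u4) forces u4 = 0.
Unit clause (~u2) forces u2 = 0.
Unit clause (u5) forces u5 = 1.
This assignment satisfies each clause.
A satisfying assignment: u0: 0; u1: 1; u2: 0; u3: 1; u4: 0; u5: 1.

Yes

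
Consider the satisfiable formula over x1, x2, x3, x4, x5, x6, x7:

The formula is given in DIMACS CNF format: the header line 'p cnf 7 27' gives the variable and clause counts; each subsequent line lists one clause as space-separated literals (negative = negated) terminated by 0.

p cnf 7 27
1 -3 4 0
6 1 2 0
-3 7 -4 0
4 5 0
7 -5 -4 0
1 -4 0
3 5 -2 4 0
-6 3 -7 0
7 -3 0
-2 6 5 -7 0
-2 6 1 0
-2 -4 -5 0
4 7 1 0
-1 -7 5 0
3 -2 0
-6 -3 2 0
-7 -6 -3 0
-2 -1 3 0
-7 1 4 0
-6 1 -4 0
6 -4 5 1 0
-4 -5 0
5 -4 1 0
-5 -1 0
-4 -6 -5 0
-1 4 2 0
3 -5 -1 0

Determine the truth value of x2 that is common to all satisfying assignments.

Suppose x2 = True.
The clause (x3) is unit, so x3 = True.
The clause (x7) is unit, so x7 = True.
The clause (¬x6) is unit, so x6 = False.
The clause (x5) is unit, so x5 = True.
The clause (x1) is unit, so x1 = True.
Now (¬x1) is unsatisfied and unit — conflict.
So every satisfying assignment has x2 = False.

False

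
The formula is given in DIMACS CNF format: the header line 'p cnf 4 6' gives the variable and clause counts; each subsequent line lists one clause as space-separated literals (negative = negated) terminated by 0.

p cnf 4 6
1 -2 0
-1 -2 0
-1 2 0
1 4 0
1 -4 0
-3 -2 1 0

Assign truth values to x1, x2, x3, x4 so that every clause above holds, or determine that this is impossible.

UNSATISFIABLE

Try x1 = True.
(¬x2) alone gives x2 = False.
Now (x2) is unsatisfied and unit — conflict.
Undo x1 and try x1 = False.
(¬x2) alone gives x2 = False.
(x4) alone gives x4 = True.
Now (¬x4) is unsatisfied and unit — conflict.
Neither x1 = True nor x1 = False works.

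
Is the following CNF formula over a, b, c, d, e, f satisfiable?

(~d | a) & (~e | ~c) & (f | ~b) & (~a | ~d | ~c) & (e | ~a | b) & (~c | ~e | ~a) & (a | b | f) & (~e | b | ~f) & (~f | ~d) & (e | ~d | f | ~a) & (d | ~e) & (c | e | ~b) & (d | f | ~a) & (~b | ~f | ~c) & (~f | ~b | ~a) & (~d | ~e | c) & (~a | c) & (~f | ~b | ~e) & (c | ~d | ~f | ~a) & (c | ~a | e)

Yes

Case d = 0:
(~e) alone gives e = 0.
Case f = 1:
Case a = 0:
Case c = 0:
(~b) alone gives b = 0.
Every clause now holds.
A satisfying assignment: a: 0,  b: 0,  c: 0,  d: 0,  e: 0,  f: 1.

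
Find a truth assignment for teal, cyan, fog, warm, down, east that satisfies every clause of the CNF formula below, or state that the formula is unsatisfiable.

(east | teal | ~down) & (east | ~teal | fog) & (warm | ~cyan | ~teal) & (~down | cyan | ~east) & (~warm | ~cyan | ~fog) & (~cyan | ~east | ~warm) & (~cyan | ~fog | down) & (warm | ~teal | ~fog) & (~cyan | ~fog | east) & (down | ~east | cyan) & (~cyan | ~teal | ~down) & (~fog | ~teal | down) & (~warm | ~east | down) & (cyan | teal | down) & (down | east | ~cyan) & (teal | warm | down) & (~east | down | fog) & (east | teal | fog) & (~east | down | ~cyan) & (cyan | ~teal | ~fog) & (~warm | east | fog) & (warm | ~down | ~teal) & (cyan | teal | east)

Branch on east: set east = 1.
Branch on down: set down = 1.
(cyan) alone gives cyan = 1.
(~warm) alone gives warm = 0.
(~teal) alone gives teal = 0.
No clause remains; fog is free.

teal=0,  cyan=1,  fog=1,  warm=0,  down=1,  east=1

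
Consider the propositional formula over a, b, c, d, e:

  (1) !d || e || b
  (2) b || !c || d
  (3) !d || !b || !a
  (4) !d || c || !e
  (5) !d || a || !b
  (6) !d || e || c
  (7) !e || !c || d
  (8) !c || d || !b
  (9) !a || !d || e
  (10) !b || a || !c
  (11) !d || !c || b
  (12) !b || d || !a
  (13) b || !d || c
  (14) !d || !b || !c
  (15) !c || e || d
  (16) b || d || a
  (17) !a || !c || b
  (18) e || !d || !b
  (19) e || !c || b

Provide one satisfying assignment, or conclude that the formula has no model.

a=false, b=true, c=false, d=false, e=true

Suppose d = false.
Suppose b = true.
(!c) alone gives c = false.
(!a) alone gives a = false.
No clause remains; e is free.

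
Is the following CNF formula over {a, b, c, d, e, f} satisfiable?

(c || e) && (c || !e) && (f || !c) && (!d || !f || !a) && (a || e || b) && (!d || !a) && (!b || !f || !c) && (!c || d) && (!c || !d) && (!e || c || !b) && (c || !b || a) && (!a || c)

No

Case c = true:
Unit clause (f) forces f = true.
Unit clause (!b) forces b = false.
Unit clause (d) forces d = true.
That conflicts with the unit clause (!d).
Undo c and try c = false.
Unit clause (e) forces e = true.
That conflicts with the unit clause (!e).
Neither c = true nor c = false works.
No assignment satisfies every clause.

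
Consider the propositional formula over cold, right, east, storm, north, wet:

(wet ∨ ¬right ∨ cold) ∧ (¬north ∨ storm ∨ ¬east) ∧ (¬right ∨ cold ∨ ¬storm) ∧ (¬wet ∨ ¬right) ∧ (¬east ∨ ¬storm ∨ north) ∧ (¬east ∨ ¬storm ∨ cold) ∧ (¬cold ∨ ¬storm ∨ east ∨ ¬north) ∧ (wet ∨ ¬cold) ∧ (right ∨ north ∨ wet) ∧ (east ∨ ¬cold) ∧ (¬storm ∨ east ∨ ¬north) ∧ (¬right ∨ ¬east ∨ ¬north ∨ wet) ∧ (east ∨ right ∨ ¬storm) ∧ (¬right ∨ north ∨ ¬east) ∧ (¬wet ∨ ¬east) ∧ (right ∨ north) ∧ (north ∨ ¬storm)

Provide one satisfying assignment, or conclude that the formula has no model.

Suppose wet = False.
The clause (¬cold) is unit, so cold = False.
The clause (¬right) is unit, so right = False.
The clause (north) is unit, so north = True.
Suppose storm = False.
The clause (¬east) is unit, so east = False.
All clauses are satisfied.

cold: False; right: False; east: False; storm: False; north: True; wet: False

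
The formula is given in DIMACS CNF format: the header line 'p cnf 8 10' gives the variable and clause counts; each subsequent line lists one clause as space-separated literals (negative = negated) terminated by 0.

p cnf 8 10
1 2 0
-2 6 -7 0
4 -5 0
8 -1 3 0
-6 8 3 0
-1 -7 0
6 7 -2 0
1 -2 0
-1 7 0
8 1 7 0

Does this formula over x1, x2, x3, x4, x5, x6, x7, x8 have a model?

No, unsatisfiable

Suppose x1 = True.
(¬x7) alone gives x7 = False.
That conflicts with the unit clause (x7).
Backtrack on x1: now try x1 = False.
(x2) alone gives x2 = True.
That conflicts with the unit clause (¬x2).
Neither x1 = True nor x1 = False works.
No assignment satisfies every clause.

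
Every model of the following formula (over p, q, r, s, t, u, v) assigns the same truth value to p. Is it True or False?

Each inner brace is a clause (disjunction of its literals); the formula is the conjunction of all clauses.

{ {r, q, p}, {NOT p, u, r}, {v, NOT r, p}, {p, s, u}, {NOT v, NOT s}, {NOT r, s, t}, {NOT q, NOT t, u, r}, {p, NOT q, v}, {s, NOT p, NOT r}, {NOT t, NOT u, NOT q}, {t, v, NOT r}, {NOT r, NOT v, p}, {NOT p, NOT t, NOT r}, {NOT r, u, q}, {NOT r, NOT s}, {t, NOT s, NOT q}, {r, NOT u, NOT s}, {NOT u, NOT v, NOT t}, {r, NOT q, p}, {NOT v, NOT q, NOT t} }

Suppose p = false.
Branch on r: set r = true.
Unit clause (v) forces v = true.
But (NOT v) is also a unit clause — contradiction.
Backtrack on r: now try r = false.
Unit clause (q) forces q = true.
But (NOT q) is also a unit clause — contradiction.
Either choice for r ends in contradiction.
So every satisfying assignment has p = True.

True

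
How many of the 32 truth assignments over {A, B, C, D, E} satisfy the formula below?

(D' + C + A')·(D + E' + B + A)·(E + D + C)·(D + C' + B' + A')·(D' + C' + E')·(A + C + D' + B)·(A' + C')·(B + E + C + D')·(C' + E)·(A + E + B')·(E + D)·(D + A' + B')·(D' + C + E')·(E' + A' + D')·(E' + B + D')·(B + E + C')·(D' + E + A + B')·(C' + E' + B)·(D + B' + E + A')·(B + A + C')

There are 2^5 = 32 truth assignments over (A, B, C, D, E).
Split on C. With C = 1, the clauses containing C are satisfied and C' drops from the rest; 1 of the 2^4 = 16 assignments to the other variables satisfy what remains.
With C = 0, by the same count on the reduced clause set, 2 assignments work.
(One model: A=F, B=T, C=F, D=F, E=T.)
Total: 1 + 2 = 3.

3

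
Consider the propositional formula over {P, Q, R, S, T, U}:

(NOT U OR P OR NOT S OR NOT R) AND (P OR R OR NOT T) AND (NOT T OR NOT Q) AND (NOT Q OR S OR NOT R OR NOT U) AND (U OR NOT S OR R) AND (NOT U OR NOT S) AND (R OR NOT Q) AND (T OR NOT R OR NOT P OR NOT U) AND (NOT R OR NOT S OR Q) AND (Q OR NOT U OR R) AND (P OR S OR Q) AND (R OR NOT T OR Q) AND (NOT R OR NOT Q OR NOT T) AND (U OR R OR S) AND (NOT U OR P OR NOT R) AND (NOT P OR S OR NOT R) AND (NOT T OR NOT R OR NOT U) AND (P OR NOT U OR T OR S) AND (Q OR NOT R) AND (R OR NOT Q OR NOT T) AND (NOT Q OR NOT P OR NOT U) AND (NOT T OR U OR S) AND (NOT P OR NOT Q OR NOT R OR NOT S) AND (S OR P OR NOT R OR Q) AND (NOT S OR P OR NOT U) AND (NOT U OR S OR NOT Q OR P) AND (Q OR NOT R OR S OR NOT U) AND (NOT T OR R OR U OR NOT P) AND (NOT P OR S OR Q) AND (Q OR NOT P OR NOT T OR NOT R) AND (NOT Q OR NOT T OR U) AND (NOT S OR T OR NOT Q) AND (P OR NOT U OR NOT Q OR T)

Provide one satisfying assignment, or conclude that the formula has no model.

P ↦ false,  Q ↦ true,  R ↦ true,  S ↦ false,  T ↦ false,  U ↦ false

Branch on T: set T = false.
Branch on U: set U = false.
Branch on S: set S = false.
The clause (R) is unit, so R = true.
The clause (NOT P) is unit, so P = false.
The clause (Q) is unit, so Q = true.
Every clause now holds.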